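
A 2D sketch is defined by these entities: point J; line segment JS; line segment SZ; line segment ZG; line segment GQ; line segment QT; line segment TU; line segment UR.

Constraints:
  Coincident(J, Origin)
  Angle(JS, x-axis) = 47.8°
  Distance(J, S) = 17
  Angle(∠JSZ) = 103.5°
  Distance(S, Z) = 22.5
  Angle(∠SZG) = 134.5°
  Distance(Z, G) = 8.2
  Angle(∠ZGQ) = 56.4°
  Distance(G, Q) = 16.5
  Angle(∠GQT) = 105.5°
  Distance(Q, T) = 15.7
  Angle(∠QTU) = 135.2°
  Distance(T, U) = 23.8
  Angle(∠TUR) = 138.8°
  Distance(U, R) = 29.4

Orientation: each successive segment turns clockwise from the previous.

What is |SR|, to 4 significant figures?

57.01

∠QTU = 135.2° gives TU at 42.90° from the x-axis; with |TU| = 23.8, U = (35.74, 30.83). ∠TUR = 138.8° gives UR at 1.700° from the x-axis; with |UR| = 29.4, R = (65.13, 31.70). Then |SR| = |R − S| = 57.01.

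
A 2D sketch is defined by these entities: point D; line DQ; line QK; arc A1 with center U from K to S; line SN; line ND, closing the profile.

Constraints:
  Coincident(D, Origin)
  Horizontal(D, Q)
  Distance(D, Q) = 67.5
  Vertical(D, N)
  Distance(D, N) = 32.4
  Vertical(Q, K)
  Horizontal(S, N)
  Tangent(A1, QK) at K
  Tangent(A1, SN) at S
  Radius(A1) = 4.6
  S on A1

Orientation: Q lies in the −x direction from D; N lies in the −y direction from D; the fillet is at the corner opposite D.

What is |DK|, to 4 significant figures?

73.00

D is at the origin; DQ is horizontal with |DQ| = 67.5 and Q on the −x side, so Q = (-67.50, 0.000). D and N share the same x with |DN| = 32.4 and N on the −y side, so N = (0.000, -32.40). The virtual corner opposite D is at (-67.50, -32.40). A1 meets QK tangentially, so UK is at right angles to QK and the tangent condition forces US to be normal to SN, with radius 4.6, so the center U sits 4.6 in from both sides at U = (-62.90, -27.80). That places the tangent points at K = (-67.50, -27.80) on QK and S = (-62.90, -32.40) on SN. Then |DK| = |K − D| = 73.00.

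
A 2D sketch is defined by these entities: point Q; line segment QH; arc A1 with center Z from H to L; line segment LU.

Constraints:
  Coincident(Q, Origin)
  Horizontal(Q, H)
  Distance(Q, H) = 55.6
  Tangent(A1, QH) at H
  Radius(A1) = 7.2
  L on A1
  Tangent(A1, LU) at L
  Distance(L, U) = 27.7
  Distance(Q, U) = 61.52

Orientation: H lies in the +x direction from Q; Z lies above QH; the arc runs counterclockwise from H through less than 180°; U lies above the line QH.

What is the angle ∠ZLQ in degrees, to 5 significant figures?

15.746°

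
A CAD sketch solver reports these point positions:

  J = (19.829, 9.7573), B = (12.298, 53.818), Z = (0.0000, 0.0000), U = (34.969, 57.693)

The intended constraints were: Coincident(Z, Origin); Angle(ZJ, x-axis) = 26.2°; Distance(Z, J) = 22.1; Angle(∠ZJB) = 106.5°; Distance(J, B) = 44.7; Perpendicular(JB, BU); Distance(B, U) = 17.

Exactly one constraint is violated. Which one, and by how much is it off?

Distance(B, U) = 17 — off by 6.00.

Z = (0.00, 0.00) ✓; ZJ at 26.20° ✓; |ZJ| = 22.10 ✓; ∠ZJB = 106.5° ✓; |JB| = 44.70 ✓; ∠(JB, BU) = 90.00° ✓; |BU| = 23.00 ✗.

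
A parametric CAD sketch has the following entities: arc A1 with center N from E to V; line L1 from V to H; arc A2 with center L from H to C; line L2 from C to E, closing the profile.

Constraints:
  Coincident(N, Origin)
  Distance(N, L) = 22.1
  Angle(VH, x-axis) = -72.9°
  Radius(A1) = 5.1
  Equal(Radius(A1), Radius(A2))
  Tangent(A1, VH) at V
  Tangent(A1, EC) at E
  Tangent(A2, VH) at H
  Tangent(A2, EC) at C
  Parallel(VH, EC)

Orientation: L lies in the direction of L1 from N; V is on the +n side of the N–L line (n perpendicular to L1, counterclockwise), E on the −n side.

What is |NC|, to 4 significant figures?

22.68

The slot axis is L1's direction at -72.9°, so u = (cos -72.9°, sin -72.9°) = (0.2940, -0.9558) and n = (−sin -72.9°, cos -72.9°) = (0.9558, 0.2940). N is at the origin and L lies 22.1 along u from N, so L = 22.1·u = (6.498, -21.12). Tangency of A1 to both parallel lines with radius 5.1 puts V and E at N ± 5.1·n: V = (4.875, 1.500), E = (-4.875, -1.500). Equal radii place H and C the same way about L: H = L + 5.1·n = (11.37, -19.62), C = L − 5.1·n = (1.624, -22.62). Then |NC| = |C − N| = 22.68.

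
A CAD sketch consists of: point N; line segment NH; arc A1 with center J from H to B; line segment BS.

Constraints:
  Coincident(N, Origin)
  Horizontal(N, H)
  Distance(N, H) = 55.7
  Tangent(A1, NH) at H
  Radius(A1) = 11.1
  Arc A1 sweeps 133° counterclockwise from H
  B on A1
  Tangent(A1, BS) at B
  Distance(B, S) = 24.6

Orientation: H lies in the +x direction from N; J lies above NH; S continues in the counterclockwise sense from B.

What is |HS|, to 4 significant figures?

37.67

N is at the origin; N and H share the same y with |NH| = 55.7 and H on the +x side, so H = (55.70, 0.000). Tangency of A1 to NH means the radius JH is perpendicular to NH, so J = H + (0, 11.1) = (55.70, 11.10). On A1, H sits at bearing -90° from J; a 133° counterclockwise sweep puts B at bearing 43°, so B = J + 11.1·(cos 43°, sin 43°) = (63.82, 18.67). Since A1 is tangent to BS there, JB ⟂ BS, so BS runs along (−sin 43°, cos 43°); with |BS| = 24.6, S = (47.04, 36.66). Then |HS| = |S − H| = 37.67.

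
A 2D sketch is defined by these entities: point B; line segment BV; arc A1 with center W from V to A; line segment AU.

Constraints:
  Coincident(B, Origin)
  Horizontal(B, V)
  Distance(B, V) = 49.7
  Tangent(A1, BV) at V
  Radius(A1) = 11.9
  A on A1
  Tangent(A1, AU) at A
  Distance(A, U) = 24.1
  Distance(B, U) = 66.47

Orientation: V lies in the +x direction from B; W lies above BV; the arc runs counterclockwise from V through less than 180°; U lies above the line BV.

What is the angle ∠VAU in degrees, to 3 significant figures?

127°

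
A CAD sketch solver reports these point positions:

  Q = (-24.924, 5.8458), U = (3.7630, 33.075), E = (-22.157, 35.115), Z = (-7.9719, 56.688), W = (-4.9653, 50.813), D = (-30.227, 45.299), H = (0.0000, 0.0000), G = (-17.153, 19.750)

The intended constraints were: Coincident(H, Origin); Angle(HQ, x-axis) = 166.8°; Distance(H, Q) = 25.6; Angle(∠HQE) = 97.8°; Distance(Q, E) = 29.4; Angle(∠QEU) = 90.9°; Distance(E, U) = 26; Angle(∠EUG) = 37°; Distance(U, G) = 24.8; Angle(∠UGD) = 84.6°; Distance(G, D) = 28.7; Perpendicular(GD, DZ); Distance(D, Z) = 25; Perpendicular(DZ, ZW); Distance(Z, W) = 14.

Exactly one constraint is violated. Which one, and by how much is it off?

Distance(Z, W) = 14 — off by 7.40.

H = (0.00, 0.00) ✓; HQ at 166.8° ✓; |HQ| = 25.60 ✓; ∠HQE = 97.80° ✓; |QE| = 29.40 ✓; ∠QEU = 90.90° ✓; |EU| = 26.00 ✓; ∠EUG = 37.00° ✓; |UG| = 24.80 ✓; ∠UGD = 84.60° ✓; |GD| = 28.70 ✓; ∠(GD, DZ) = 90.00° ✓; |DZ| = 25.00 ✓; ∠(DZ, ZW) = 90.00° ✓; |ZW| = 6.600 ✗.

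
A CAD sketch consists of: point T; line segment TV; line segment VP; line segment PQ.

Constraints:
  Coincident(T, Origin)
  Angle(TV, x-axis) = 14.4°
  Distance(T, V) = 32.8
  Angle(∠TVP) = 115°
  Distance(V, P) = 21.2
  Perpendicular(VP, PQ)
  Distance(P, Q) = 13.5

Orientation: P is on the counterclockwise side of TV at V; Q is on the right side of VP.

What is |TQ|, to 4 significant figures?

55.66

∠TVP = 115.0°, so VP runs at 14.4° + (180° − 115.0°) = 79.40° from the x-axis; with |VP| = 21.2, P = V + 21.2·(cos 79.40°, sin 79.40°) = (35.67, 29.00). VP is perpendicular to PQ; with |PQ| = 13.5 on the right of VP, Q = P + 13.5·(0.9829, -0.1840) = (48.94, 26.51). Then |TQ| = |Q − T| = 55.66.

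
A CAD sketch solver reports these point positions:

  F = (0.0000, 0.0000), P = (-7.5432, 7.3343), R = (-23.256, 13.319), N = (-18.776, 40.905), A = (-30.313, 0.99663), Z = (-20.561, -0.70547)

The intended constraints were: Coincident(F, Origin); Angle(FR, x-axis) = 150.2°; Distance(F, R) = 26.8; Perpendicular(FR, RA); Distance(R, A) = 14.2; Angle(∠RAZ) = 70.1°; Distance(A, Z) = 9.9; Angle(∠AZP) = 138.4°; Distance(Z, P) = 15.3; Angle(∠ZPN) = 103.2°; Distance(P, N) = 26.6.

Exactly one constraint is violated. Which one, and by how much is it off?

Distance(P, N) = 26.6 — off by 8.80.

F = (0.00, 0.00) ✓; FR at 150.2° ✓; |FR| = 26.80 ✓; ∠(FR, RA) = 90.00° ✓; |RA| = 14.20 ✓; ∠RAZ = 70.10° ✓; |AZ| = 9.899 ✓; ∠AZP = 138.4° ✓; |ZP| = 15.30 ✓; ∠ZPN = 103.2° ✓; |PN| = 35.40 ✗.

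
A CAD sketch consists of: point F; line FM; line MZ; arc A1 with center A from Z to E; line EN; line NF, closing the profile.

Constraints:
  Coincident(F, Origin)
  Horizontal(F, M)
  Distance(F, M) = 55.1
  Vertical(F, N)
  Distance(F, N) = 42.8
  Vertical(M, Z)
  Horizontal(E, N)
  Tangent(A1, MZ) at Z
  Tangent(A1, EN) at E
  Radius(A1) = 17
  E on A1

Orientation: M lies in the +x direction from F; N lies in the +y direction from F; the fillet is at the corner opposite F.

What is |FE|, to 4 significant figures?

57.30

The virtual corner opposite F is at (55.10, 42.80). A1 meets MZ tangentially, so AZ is at right angles to MZ and tangency of A1 to EN means the radius AE is perpendicular to EN, with radius 17.0, so the center A sits 17.0 in from both sides at A = (38.10, 25.80). That places the tangent points at Z = (55.10, 25.80) on MZ and E = (38.10, 42.80) on EN. Then |FE| = |E − F| = 57.30.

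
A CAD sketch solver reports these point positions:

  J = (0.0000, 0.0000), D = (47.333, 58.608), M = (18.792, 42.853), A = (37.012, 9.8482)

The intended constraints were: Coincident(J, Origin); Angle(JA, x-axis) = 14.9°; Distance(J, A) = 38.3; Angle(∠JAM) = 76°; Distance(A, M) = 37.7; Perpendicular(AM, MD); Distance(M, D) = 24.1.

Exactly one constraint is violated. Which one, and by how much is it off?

Distance(M, D) = 24.1 — off by 8.50.

J = (0.00, 0.00) ✓; JA at 14.90° ✓; |JA| = 38.30 ✓; ∠JAM = 76.00° ✓; |AM| = 37.70 ✓; ∠(AM, MD) = 90.00° ✓; |MD| = 32.60 ✗.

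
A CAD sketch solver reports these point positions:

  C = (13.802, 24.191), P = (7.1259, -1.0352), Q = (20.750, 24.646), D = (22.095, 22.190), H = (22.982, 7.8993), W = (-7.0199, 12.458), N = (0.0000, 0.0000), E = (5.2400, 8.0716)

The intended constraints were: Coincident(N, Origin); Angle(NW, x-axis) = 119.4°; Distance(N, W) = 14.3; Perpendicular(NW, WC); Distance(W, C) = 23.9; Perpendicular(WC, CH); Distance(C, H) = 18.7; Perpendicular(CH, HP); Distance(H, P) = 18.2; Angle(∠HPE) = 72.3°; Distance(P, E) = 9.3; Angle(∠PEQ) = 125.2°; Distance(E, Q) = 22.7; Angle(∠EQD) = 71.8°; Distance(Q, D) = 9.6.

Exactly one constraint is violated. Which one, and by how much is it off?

Distance(Q, D) = 9.6 — off by 6.80.

N = (0.00, 0.00) ✓; NW at 119.4° ✓; |NW| = 14.30 ✓; ∠(NW, WC) = 90.00° ✓; |WC| = 23.90 ✓; ∠(WC, CH) = 90.00° ✓; |CH| = 18.70 ✓; ∠(CH, HP) = 90.00° ✓; |HP| = 18.20 ✓; ∠HPE = 72.30° ✓; |PE| = 9.300 ✓; ∠PEQ = 125.2° ✓; |EQ| = 22.70 ✓; ∠EQD = 71.81° ✓; |QD| = 2.800 ✗.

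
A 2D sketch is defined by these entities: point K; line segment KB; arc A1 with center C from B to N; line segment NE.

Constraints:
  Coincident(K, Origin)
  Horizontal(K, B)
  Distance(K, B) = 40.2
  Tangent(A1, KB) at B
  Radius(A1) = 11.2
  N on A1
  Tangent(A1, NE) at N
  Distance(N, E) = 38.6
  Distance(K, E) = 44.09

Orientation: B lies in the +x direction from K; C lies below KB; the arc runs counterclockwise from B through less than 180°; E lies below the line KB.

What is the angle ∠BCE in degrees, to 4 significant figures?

139.5°

Checks: |CN| = 11.20 ✓; ∠(CN, NE) = 90.00° ✓; |NE| = 38.60 ✓; |KE| = 44.09 ✓.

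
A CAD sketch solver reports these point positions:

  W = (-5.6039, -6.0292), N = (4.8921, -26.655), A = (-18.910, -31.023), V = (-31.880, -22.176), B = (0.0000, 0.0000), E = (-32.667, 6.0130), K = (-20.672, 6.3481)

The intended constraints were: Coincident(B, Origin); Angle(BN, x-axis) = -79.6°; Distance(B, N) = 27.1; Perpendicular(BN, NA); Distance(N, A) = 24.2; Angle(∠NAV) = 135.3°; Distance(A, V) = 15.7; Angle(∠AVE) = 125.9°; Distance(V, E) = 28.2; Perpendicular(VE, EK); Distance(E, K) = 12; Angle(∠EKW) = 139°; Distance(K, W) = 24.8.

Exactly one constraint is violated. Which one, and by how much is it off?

Distance(K, W) = 24.8 — off by 5.30.

B = (0.00, 0.00) ✓; BN at -79.60° ✓; |BN| = 27.10 ✓; ∠(BN, NA) = 90.00° ✓; |NA| = 24.20 ✓; ∠NAV = 135.3° ✓; |AV| = 15.70 ✓; ∠AVE = 125.9° ✓; |VE| = 28.20 ✓; ∠(VE, EK) = 90.00° ✓; |EK| = 12.00 ✓; ∠EKW = 139.0° ✓; |KW| = 19.50 ✗.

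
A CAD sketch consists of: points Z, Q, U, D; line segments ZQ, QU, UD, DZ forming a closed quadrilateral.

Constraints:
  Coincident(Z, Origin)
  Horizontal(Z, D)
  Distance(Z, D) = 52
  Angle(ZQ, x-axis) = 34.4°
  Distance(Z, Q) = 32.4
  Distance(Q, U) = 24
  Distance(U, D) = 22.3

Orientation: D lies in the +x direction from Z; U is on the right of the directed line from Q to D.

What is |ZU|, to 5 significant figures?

30.848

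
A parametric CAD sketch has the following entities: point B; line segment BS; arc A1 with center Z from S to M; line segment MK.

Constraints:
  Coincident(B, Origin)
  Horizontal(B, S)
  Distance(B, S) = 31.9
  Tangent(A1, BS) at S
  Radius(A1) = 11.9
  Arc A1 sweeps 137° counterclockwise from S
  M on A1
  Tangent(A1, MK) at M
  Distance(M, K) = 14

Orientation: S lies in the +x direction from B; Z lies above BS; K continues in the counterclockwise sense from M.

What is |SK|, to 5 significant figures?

30.226

B is at the origin; B and S share the same y with |BS| = 31.9 and S on the +x side, so S = (31.900, 0.0000). The tangent condition forces ZS to be normal to BS, so Z = S + (0, 11.9) = (31.900, 11.900). On A1, S sits at bearing -90° from Z; a 137° counterclockwise sweep puts M at bearing 47°, so M = Z + 11.9·(cos 47°, sin 47°) = (40.016, 20.603). Tangency of A1 to MK means the radius ZM is perpendicular to MK, so MK runs along (−sin 47°, cos 47°); with |MK| = 14.0, K = (29.777, 30.151). Then |SK| = |K − S| = 30.226.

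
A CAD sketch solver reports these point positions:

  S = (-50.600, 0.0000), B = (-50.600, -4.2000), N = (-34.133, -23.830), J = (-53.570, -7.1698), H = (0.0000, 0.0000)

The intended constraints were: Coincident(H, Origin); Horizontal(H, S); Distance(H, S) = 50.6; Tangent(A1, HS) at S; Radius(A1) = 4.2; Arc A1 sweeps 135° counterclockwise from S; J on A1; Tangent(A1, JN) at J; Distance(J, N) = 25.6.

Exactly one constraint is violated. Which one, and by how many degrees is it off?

Tangent(A1, JN) at J — off by 4.40°.

H = (0.00, 0.00) ✓; H.y = 0.00, S.y = 0.00 ✓; |HS| = 50.60 ✓; ∠(BS, SH) = 90.00° ✓; |BS| = 4.200 ✓; bearing(B→J) − bearing(B→S) = 135.0° ✓; |BJ| = 4.200 ✓; ∠(BJ, JN) = 85.60° ✗; |JN| = 25.60 ✓.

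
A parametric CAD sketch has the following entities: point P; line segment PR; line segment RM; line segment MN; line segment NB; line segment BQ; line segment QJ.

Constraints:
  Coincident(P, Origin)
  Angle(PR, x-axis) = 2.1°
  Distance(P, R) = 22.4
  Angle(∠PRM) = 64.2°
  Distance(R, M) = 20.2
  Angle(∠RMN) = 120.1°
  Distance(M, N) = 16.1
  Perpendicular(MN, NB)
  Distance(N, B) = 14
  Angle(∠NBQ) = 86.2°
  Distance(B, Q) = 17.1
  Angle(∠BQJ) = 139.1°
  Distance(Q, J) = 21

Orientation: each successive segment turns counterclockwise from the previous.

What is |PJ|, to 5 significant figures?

35.113

P is at the origin; PR runs at 2.1° with length 22.4, so R = (22.385, 0.82082). ∠PRM = 64.2° gives RM at 117.90° from the x-axis; with |RM| = 20.2, M = (12.933, 18.673). ∠RMN = 120.1° gives MN at 177.80° from the x-axis; with |MN| = 16.1, N = (-3.1554, 19.291). MN ⟂ NB, so NB runs at -92.200°; with |NB| = 14.0, B = (-3.6928, 5.3012). ∠NBQ = 86.2° gives BQ at 1.6000° from the x-axis; with |BQ| = 17.1, Q = (13.401, 5.7787). ∠BQJ = 139.1° gives QJ at 42.500° from the x-axis; with |QJ| = 21.0, J = (28.883, 19.966). Then |PJ| = |J − P| = 35.113.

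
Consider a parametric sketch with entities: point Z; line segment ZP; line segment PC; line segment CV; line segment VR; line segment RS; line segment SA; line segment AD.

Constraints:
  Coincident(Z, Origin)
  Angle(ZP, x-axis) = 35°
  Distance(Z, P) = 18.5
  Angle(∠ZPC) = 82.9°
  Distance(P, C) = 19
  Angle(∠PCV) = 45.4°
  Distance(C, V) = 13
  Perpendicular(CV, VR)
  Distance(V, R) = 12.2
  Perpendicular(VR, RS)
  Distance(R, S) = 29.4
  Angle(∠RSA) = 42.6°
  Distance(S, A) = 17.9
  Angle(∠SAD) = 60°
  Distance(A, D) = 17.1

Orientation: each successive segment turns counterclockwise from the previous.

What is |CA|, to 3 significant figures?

3.22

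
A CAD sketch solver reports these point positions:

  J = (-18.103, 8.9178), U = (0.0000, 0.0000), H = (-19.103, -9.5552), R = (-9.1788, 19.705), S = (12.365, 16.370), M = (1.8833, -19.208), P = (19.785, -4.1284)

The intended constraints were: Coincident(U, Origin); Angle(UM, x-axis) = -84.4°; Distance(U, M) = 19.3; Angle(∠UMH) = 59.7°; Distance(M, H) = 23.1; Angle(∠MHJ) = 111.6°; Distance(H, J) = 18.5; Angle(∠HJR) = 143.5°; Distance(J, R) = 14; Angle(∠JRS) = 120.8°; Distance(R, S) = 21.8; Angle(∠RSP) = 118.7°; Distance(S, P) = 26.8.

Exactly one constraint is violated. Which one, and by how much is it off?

Distance(S, P) = 26.8 — off by 5.00.

U = (0.00, 0.00) ✓; UM at -84.40° ✓; |UM| = 19.30 ✓; ∠UMH = 59.70° ✓; |MH| = 23.10 ✓; ∠MHJ = 111.6° ✓; |HJ| = 18.50 ✓; ∠HJR = 143.5° ✓; |JR| = 14.00 ✓; ∠JRS = 120.8° ✓; |RS| = 21.80 ✓; ∠RSP = 118.7° ✓; |SP| = 21.80 ✗.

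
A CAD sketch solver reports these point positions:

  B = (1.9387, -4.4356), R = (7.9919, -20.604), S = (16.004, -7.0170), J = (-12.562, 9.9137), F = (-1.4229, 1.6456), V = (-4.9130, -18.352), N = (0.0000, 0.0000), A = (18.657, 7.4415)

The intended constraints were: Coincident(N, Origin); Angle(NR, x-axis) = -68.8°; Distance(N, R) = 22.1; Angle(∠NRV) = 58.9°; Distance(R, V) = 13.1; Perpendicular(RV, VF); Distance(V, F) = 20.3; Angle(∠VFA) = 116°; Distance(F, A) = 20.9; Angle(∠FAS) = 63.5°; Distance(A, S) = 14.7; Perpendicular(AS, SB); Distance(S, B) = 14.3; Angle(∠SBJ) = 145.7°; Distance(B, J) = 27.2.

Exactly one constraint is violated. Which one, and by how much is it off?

Distance(B, J) = 27.2 — off by 6.80.

N = (0.00, 0.00) ✓; NR at -68.80° ✓; |NR| = 22.10 ✓; ∠NRV = 58.90° ✓; |RV| = 13.10 ✓; ∠(RV, VF) = 90.00° ✓; |VF| = 20.30 ✓; ∠VFA = 116.0° ✓; |FA| = 20.90 ✓; ∠FAS = 63.50° ✓; |AS| = 14.70 ✓; ∠(AS, SB) = 90.00° ✓; |SB| = 14.30 ✓; ∠SBJ = 145.7° ✓; |BJ| = 20.40 ✗.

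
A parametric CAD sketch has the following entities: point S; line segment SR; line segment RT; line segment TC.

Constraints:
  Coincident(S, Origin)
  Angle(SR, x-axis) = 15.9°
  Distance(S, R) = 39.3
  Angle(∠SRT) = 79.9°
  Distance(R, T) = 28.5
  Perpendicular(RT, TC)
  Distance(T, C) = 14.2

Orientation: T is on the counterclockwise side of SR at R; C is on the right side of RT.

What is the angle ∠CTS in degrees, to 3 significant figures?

151°

S is at the origin; SR runs at 15.9° with length 39.3, so R = 39.3·(cos 15.9°, sin 15.9°) = (37.8, 10.8). ∠SRT = 79.9°, so RT runs at 15.9° + (180° − 79.9°) = 116° from the x-axis; with |RT| = 28.5, T = R + 28.5·(cos 116°, sin 116°) = (25.3, 36.4). RT ⟂ TC; with |TC| = 14.2 on the right of RT, C = T + 14.2·(0.899, 0.438) = (38.1, 42.6). Then cos ∠CTS = TC·TS / (|TC||TS|), giving 151°.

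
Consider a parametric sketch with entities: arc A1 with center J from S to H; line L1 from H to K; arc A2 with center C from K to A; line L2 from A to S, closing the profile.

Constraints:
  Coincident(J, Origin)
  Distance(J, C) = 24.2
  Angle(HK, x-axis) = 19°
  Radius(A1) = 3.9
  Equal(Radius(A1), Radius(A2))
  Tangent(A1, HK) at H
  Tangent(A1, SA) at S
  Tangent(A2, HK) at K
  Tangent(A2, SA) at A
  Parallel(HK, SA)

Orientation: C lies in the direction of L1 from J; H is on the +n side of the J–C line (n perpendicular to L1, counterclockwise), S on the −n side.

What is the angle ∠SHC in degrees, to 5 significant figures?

80.845°

J is at the origin and C lies 24.2 along u from J, so C = 24.2·u = (22.882, 7.8787). Tangency of A1 to both parallel lines with radius 3.9 puts H and S at J ± 3.9·n: H = (-1.2697, 3.6875), S = (1.2697, -3.6875). Then cos ∠SHC = HS·HC / (|HS||HC|), giving 80.845°.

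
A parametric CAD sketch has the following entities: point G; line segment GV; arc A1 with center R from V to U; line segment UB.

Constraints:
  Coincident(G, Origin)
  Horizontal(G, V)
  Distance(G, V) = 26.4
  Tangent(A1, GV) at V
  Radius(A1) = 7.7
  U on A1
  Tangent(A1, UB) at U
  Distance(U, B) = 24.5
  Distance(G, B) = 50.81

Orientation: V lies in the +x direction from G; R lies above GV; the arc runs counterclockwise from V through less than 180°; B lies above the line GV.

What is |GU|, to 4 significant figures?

33.89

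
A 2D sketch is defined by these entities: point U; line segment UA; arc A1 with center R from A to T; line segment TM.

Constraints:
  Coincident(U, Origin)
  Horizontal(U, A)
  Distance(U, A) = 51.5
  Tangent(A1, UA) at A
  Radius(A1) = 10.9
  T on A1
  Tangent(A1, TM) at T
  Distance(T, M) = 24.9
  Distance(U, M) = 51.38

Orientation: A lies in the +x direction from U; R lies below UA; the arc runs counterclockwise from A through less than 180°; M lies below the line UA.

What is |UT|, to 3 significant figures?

41.8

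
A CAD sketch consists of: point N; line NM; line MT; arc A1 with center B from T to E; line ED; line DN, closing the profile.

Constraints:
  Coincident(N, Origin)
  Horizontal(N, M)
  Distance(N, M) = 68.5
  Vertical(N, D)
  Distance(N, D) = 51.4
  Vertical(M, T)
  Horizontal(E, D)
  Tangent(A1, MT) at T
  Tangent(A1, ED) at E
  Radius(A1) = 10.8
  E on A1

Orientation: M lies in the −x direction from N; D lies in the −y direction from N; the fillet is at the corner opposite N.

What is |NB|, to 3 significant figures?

70.6

N is at the origin; NM is horizontal with |NM| = 68.5 and M on the −x side, so M = (-68.5, 0.00). N and D share the same x with |ND| = 51.4 and D on the −y side, so D = (0.00, -51.4). The virtual corner opposite N is at (-68.5, -51.4). A1 meets MT tangentially, so BT is at right angles to MT and since A1 is tangent to ED there, BE ⟂ ED, with radius 10.8, so the center B sits 10.8 in from both sides at B = (-57.7, -40.6). Then |NB| = |B − N| = 70.6.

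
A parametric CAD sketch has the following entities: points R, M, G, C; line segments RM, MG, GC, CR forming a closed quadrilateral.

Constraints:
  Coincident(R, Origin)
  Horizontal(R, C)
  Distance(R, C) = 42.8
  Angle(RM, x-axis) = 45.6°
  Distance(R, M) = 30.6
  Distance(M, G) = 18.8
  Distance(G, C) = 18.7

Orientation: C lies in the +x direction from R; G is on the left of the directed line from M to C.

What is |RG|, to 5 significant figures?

43.971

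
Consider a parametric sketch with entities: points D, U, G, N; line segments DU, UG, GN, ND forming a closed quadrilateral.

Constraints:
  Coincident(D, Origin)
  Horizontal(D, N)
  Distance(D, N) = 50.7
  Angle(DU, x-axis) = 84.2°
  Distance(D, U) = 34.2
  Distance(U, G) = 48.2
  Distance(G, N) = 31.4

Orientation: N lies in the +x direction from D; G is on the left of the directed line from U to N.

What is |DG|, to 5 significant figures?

60.383

D is at the origin; D and N share the same y with |DN| = 50.7 and N in +x, so N = (50.7, 0). DU runs at 84.2° with |DU| = 34.2, so U = (3.4561, 34.025). G is determined by |UG| = 48.2 and |GN| = 31.4 together: it lies at the intersection of circle(U, 48.2) and circle(N, 31.4). With |UN| = 58.221, the foot of the radical line on UN is 40.595 from U and the perpendicular offset is √(48.2² − 40.595²) = 25.986. Taking the left-of-UN solution: G = (51.584, 31.388).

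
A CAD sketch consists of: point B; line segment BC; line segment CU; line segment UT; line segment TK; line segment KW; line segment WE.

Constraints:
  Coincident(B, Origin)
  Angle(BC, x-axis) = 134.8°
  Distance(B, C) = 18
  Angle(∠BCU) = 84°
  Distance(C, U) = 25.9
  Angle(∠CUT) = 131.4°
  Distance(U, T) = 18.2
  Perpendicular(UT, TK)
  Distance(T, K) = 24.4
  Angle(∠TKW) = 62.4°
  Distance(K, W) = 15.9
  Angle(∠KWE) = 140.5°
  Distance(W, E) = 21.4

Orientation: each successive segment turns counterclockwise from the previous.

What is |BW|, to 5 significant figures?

14.404

B is at the origin; BC runs at 134.8° with length 18.0, so C = (-12.683, 12.772). ∠BCU = 84.0° gives CU at -129.20° from the x-axis; with |CU| = 25.9, U = (-29.053, -7.2988). ∠CUT = 131.4° gives UT at -80.600° from the x-axis; with |UT| = 18.2, T = (-26.080, -25.254). UT is perpendicular to TK, so TK runs at 9.4000°; with |TK| = 24.4, K = (-2.0081, -21.269). ∠TKW = 62.4° gives KW at 127.00° from the x-axis; with |KW| = 15.9, W = (-11.577, -8.5709). Then |BW| = |W − B| = 14.404.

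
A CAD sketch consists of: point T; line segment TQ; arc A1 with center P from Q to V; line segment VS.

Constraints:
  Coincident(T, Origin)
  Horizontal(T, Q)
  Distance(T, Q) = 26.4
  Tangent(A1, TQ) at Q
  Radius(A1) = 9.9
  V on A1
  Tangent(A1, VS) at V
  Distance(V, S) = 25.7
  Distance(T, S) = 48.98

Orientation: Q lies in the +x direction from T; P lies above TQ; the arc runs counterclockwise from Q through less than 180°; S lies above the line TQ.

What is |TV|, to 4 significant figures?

37.94

Checks: |PV| = 9.900 ✓; ∠(PV, VS) = 90.00° ✓; |VS| = 25.70 ✓; |TS| = 48.98 ✓.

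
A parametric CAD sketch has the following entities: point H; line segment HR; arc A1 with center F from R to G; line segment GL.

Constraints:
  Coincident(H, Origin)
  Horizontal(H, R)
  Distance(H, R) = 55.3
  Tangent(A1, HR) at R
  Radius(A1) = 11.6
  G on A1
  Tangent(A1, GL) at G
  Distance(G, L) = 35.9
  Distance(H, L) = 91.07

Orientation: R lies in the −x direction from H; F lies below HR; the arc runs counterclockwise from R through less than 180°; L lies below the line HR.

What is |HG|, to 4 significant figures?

65.62

Checks: |FG| = 11.60 ✓; ∠(FG, GL) = 90.00° ✓; |GL| = 35.90 ✓; |HL| = 91.07 ✓.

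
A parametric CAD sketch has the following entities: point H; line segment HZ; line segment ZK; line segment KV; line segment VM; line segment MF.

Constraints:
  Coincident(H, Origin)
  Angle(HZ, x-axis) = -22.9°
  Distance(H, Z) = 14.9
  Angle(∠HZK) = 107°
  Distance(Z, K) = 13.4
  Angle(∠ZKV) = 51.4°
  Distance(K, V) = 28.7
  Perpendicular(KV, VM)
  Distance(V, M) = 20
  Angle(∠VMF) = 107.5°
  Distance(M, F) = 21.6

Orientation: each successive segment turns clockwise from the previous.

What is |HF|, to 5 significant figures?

25.725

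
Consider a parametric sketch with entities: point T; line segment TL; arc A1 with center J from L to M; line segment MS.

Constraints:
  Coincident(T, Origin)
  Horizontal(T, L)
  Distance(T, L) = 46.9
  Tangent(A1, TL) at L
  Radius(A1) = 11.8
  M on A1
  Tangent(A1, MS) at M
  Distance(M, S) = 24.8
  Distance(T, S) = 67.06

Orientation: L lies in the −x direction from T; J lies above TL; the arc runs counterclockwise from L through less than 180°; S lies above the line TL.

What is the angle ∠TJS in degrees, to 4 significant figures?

121.9°

T is at the origin; T and L share the same y with |TL| = 46.9 and L on the −x side, so L = (-46.90, 0.000). Since A1 is tangent to TL there, JL ⟂ TL, so J = L + (0, 11.8) = (-46.90, 11.80). Since JM ⟂ MS (tangency), |JS| = √(11.8² + 24.8²) = 27.46 regardless of where M sits on A1. So S lies on both circle(T, 67.06) and circle(J, 27.46); the above-TL intersection is S = (-55.29, 37.95). M is the foot of the tangent from S: M = (-38.30, 19.88).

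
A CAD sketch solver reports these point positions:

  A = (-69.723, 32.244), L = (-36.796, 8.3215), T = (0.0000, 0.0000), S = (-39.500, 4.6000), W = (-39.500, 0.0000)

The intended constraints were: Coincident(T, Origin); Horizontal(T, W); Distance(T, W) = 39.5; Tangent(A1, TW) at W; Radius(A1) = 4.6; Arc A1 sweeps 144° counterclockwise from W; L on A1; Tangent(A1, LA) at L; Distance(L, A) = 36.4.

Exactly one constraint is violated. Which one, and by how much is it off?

Distance(L, A) = 36.4 — off by 4.30.

T = (0.00, 0.00) ✓; T.y = 0.00, W.y = 0.00 ✓; |TW| = 39.50 ✓; ∠(SW, WT) = 90.00° ✓; |SW| = 4.600 ✓; bearing(S→L) − bearing(S→W) = 144.0° ✓; |SL| = 4.600 ✓; ∠(SL, LA) = 90.00° ✓; |LA| = 40.70 ✗.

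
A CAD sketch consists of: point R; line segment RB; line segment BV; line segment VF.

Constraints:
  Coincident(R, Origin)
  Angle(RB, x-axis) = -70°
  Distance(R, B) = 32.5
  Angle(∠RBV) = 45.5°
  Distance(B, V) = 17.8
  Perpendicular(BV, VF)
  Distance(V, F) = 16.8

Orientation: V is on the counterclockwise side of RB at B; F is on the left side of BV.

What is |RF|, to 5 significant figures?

8.0937

R is at the origin; RB runs at -70.0° with length 32.5, so B = 32.5·(cos -70.0°, sin -70.0°) = (11.116, -30.540). ∠RBV = 45.5°, so BV runs at -70.0° + (180° − 45.5°) = 64.500° from the x-axis; with |BV| = 17.8, V = B + 17.8·(cos 64.500°, sin 64.500°) = (18.779, -14.474). BV ⟂ VF; with |VF| = 16.8 on the left of BV, F = V + 16.8·(-0.90259, 0.43051) = (3.6153, -7.2414). Then |RF| = |F − R| = 8.0937.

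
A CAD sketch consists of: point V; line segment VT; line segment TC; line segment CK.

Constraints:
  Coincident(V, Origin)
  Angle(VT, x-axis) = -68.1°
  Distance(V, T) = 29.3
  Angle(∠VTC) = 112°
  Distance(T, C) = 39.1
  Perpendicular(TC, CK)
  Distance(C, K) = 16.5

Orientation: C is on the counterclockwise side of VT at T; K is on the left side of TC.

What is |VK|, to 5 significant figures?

51.199

∠VTC = 112.0°, so TC runs at -68.1° + (180° − 112.0°) = -0.10000° from the x-axis; with |TC| = 39.1, C = T + 39.1·(cos -0.10000°, sin -0.10000°) = (50.028, -27.254). TC is perpendicular to CK; with |CK| = 16.5 on the left of TC, K = C + 16.5·(0.0017453, 1.0000) = (50.057, -10.754). Then |VK| = |K − V| = 51.199.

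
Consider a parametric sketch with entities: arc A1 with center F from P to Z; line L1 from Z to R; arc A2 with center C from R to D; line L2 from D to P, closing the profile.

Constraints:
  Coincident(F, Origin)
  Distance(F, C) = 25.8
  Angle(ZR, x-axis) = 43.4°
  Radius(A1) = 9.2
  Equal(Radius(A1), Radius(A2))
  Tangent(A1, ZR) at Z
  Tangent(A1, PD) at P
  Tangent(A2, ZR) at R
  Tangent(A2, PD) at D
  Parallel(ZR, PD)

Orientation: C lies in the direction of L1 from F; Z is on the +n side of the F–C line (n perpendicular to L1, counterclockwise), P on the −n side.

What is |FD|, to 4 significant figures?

27.39

Tangency of A1 to both parallel lines with radius 9.2 puts Z and P at F ± 9.2·n: Z = (-6.321, 6.684), P = (6.321, -6.684). Equal radii place R and D the same way about C: R = C + 9.2·n = (12.42, 24.41), D = C − 9.2·n = (25.07, 11.04). Then |FD| = |D − F| = 27.39.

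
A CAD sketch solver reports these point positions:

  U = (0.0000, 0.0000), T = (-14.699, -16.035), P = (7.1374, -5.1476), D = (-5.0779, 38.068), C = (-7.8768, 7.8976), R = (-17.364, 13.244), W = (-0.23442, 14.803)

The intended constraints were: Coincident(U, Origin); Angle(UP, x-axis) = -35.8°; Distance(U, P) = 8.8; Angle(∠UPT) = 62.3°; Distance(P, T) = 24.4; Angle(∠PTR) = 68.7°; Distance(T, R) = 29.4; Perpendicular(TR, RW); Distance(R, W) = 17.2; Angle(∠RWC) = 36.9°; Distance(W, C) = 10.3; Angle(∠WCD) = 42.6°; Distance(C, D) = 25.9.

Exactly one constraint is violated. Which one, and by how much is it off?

Distance(C, D) = 25.9 — off by 4.40.

U = (0.00, 0.00) ✓; UP at -35.80° ✓; |UP| = 8.800 ✓; ∠UPT = 62.30° ✓; |PT| = 24.40 ✓; ∠PTR = 68.70° ✓; |TR| = 29.40 ✓; ∠(TR, RW) = 90.00° ✓; |RW| = 17.20 ✓; ∠RWC = 36.90° ✓; |WC| = 10.30 ✓; ∠WCD = 42.60° ✓; |CD| = 30.30 ✗.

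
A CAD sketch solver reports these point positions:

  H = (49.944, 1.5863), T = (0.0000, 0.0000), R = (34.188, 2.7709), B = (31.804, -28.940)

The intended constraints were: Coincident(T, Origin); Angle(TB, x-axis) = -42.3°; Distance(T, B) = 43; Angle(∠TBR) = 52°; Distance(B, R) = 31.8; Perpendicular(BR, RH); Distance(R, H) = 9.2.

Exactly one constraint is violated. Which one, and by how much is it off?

Distance(R, H) = 9.2 — off by 6.60.

T = (0.00, 0.00) ✓; TB at -42.30° ✓; |TB| = 43.00 ✓; ∠TBR = 52.00° ✓; |BR| = 31.80 ✓; ∠(BR, RH) = 90.00° ✓; |RH| = 15.80 ✗.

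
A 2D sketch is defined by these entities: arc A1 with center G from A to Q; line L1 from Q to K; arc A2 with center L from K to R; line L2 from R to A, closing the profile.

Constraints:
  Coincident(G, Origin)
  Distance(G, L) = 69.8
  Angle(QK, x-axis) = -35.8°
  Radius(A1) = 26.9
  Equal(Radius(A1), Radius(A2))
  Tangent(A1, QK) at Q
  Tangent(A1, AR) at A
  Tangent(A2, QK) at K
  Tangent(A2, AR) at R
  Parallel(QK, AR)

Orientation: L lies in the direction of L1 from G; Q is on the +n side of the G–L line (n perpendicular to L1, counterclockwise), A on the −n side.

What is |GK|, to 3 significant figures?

74.8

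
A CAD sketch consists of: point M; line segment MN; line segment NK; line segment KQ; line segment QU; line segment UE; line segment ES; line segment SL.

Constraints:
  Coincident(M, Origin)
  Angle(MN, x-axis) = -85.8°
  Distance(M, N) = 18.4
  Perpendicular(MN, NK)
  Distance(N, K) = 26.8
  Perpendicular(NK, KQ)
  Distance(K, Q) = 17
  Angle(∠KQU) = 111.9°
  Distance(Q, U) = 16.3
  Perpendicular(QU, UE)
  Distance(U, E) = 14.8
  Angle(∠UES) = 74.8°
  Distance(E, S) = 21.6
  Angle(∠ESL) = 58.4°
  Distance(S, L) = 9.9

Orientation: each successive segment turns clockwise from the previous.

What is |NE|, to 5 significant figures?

11.193

M is at the origin; MN runs at -85.8° with length 18.4, so N = (1.3476, -18.351). The perpendicularity gives NK at right angles to MN, so NK runs at -175.80°; with |NK| = 26.8, K = (-25.380, -20.313). The perpendicularity gives KQ at right angles to NK, so KQ runs at 94.200°; with |KQ| = 17.0, Q = (-26.625, -3.3590). ∠KQU = 111.9° gives QU at 26.100° from the x-axis; with |QU| = 16.3, U = (-11.988, 3.8120). QU ⟂ UE, so UE runs at -63.900°; with |UE| = 14.8, E = (-5.4765, -9.4788). Then |NE| = |E − N| = 11.193.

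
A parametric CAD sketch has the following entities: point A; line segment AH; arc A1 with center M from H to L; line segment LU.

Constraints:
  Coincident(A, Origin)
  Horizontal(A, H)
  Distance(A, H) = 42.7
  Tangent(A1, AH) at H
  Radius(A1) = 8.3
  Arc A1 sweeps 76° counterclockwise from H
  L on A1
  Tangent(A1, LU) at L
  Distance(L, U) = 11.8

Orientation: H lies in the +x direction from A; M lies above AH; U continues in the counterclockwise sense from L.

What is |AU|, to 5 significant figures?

56.468

A is at the origin; A and H share the same y with |AH| = 42.7 and H on the +x side, so H = (42.700, 0.0000). A1 meets AH tangentially, so MH is at right angles to AH, so M = H + (0, 8.3) = (42.700, 8.3000). On A1, H sits at bearing -90° from M; a 76° counterclockwise sweep puts L at bearing -14°, so L = M + 8.3·(cos -14°, sin -14°) = (50.753, 6.2920). A1 meets LU tangentially, so ML is at right angles to LU, so LU runs along (−sin -14°, cos -14°); with |LU| = 11.8, U = (53.608, 17.742). Then |AU| = |U − A| = 56.468.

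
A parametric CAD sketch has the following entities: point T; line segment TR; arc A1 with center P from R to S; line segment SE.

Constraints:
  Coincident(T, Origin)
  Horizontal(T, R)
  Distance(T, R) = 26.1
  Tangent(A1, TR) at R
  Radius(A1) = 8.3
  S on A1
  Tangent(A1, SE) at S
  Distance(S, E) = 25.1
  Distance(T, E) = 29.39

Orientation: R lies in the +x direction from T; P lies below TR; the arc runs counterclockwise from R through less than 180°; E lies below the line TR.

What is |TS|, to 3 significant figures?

19.1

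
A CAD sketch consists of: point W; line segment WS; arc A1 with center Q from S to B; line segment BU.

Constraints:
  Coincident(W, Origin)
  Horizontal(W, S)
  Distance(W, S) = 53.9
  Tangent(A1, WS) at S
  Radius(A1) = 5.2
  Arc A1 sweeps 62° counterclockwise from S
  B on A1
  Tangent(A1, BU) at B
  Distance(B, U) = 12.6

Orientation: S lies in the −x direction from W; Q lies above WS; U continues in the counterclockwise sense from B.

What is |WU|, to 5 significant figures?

45.560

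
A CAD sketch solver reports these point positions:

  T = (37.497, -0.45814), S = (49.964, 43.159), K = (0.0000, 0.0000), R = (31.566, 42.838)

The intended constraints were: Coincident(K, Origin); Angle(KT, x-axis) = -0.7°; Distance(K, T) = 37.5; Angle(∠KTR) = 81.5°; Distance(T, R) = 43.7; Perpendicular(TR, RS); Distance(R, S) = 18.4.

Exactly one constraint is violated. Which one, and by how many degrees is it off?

Perpendicular(TR, RS) — off by 6.80°.

K = (0.00, 0.00) ✓; KT at -0.7000° ✓; |KT| = 37.50 ✓; ∠KTR = 81.50° ✓; |TR| = 43.70 ✓; ∠(TR, RS) = 96.80° ✗; |RS| = 18.40 ✓.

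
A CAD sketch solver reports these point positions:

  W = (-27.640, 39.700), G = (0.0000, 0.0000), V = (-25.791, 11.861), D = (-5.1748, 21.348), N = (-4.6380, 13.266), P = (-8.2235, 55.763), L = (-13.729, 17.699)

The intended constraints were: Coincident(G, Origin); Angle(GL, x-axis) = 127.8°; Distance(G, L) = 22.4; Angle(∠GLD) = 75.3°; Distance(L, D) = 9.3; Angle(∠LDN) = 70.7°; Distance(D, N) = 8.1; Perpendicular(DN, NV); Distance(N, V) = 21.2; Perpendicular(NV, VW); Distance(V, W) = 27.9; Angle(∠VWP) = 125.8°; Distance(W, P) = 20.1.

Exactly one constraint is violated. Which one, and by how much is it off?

Distance(W, P) = 20.1 — off by 5.10.

G = (0.00, 0.00) ✓; GL at 127.8° ✓; |GL| = 22.40 ✓; ∠GLD = 75.30° ✓; |LD| = 9.300 ✓; ∠LDN = 70.70° ✓; |DN| = 8.100 ✓; ∠(DN, NV) = 90.00° ✓; |NV| = 21.20 ✓; ∠(NV, VW) = 90.00° ✓; |VW| = 27.90 ✓; ∠VWP = 125.8° ✓; |WP| = 25.20 ✗.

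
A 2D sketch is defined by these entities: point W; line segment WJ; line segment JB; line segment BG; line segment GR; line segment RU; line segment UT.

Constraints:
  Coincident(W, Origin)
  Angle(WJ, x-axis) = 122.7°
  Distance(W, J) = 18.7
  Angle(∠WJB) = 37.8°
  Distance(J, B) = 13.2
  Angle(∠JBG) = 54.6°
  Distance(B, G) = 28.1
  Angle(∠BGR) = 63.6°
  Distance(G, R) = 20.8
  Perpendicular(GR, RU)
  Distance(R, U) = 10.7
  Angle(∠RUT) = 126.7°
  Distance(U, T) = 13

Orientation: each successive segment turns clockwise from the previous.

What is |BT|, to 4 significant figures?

7.027

W is at the origin; WJ runs at 122.7° with length 18.7, so J = (-10.10, 15.74). ∠WJB = 37.8° gives JB at -19.50° from the x-axis; with |JB| = 13.2, B = (2.340, 11.33). ∠JBG = 54.6° gives BG at -144.9° from the x-axis; with |BG| = 28.1, G = (-20.65, -4.828). ∠BGR = 63.6° gives GR at 98.70° from the x-axis; with |GR| = 20.8, R = (-23.80, 15.73). GR ⟂ RU, so RU runs at 8.700°; with |RU| = 10.7, U = (-13.22, 17.35). ∠RUT = 126.7° gives UT at -44.60° from the x-axis; with |UT| = 13.0, T = (-3.963, 8.224). Then |BT| = |T − B| = 7.027.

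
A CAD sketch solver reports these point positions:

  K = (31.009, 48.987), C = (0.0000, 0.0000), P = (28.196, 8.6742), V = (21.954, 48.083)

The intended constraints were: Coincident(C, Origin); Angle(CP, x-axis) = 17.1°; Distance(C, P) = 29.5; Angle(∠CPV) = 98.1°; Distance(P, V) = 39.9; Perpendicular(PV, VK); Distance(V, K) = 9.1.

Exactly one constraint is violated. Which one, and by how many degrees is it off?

Perpendicular(PV, VK) — off by 3.30°.

C = (0.00, 0.00) ✓; CP at 17.10° ✓; |CP| = 29.50 ✓; ∠CPV = 98.10° ✓; |PV| = 39.90 ✓; ∠(PV, VK) = 93.30° ✗; |VK| = 9.100 ✓.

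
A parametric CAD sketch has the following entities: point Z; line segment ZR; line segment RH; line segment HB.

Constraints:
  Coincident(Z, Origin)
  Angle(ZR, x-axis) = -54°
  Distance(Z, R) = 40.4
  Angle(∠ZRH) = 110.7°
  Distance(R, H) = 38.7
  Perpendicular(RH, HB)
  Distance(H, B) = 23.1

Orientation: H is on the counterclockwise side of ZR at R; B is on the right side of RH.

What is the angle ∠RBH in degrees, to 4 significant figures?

59.17°

Z is at the origin; ZR runs at -54.0° with length 40.4, so R = 40.4·(cos -54.0°, sin -54.0°) = (23.75, -32.68). ∠ZRH = 110.7°, so RH runs at -54.0° + (180° − 110.7°) = 15.30° from the x-axis; with |RH| = 38.7, H = R + 38.7·(cos 15.30°, sin 15.30°) = (61.07, -22.47). RH is perpendicular to HB; with |HB| = 23.1 on the right of RH, B = H + 23.1·(0.2639, -0.9646) = (67.17, -44.75). Then cos ∠RBH = BR·BH / (|BR||BH|), giving 59.17°.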